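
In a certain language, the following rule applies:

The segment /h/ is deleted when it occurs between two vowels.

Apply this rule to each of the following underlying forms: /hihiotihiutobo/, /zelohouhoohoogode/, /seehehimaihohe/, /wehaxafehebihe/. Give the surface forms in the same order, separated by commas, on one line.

hiiotiiutobo, zeloouoooogode, seeeimaioe, weaxafeebie

/hihiotihiutobo/: /h/ occurs between vowels /i/ and /i/, so it deletes. /h/ occurs between vowels /i/ and /i/, so it deletes. → [hiiotiiutobo].
/zelohouhoohoogode/: /h/ occurs between vowels /o/ and /o/, so it deletes. /h/ occurs between vowels /u/ and /o/, so it deletes. /h/ occurs between vowels /o/ and /o/, so it deletes. → [zeloouoooogode].
/seehehimaihohe/: /h/ occurs between vowels /e/ and /e/, so it deletes. /h/ occurs between vowels /e/ and /i/, so it deletes. /h/ occurs between vowels /i/ and /o/, so it deletes. /h/ occurs between vowels /o/ and /e/, so it deletes. → [seeeimaioe].
/wehaxafehebihe/: /h/ occurs between vowels /e/ and /a/, so it deletes. /h/ occurs between vowels /e/ and /e/, so it deletes. /h/ occurs between vowels /i/ and /e/, so it deletes. → [weaxafeebie].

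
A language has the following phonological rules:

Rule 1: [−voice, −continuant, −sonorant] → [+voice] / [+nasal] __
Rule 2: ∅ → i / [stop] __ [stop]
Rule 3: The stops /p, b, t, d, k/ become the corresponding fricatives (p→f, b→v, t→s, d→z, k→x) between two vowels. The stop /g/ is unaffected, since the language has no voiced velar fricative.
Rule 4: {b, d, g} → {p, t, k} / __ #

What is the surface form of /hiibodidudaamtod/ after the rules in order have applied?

Rule 1 (post-nasal voicing): /t/ is a voiceless stop immediately after the nasal /m/, so it voices to [d]. /hiibodidudaamtod/ → hiibodidudaamdod.
Rule 2 (stop-cluster i-epenthesis): no segment meets the environment; /hiibodidudaamdod/ is unchanged.
Rule 3 (intervocalic spirantization): /b/ is a stop between vowels /i/ and /o/, so it spirantizes to the fricative [v]. /d/ is a stop between vowels /o/ and /i/, so it spirantizes to the fricative [z]. /d/ is a stop between vowels /i/ and /u/, so it spirantizes to the fricative [z]. /d/ is a stop between vowels /u/ and /a/, so it spirantizes to the fricative [z]. /hiibodidudaamdod/ → hiivozizuzaamdod.
Rule 4 (final devoicing): /d/ is a voiced stop in word-final position, so it devoices to [t]. /hiivozizuzaamdod/ → hiivozizuzaamdot.

hiivozizuzaamdot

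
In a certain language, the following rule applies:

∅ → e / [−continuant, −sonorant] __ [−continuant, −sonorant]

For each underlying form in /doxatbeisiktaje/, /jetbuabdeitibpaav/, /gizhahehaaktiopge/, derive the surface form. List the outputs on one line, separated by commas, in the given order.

/doxatbeisiktaje/: /t/ and /b/ form a stop–stop cluster, so [e] is inserted between them. /k/ and /t/ form a stop–stop cluster, so [e] is inserted between them. → [doxatebeisiketaje].
/jetbuabdeitibpaav/: /t/ and /b/ form a stop–stop cluster, so [e] is inserted between them. /b/ and /d/ form a stop–stop cluster, so [e] is inserted between them. /b/ and /p/ form a stop–stop cluster, so [e] is inserted between them. → [jetebuabedeitibepaav].
/gizhahehaaktiopge/: /k/ and /t/ form a stop–stop cluster, so [e] is inserted between them. /p/ and /g/ form a stop–stop cluster, so [e] is inserted between them. → [gizhahehaaketiopege].

doxatebeisiketaje, jetebuabedeitibepaav, gizhahehaaketiopege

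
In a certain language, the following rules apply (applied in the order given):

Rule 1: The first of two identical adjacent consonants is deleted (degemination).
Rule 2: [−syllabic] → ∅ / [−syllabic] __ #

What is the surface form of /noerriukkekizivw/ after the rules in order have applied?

noeriukekiziv

Rule 1 (degemination): /rr/ is a geminate; the first /r/ deletes. /kk/ is a geminate; the first /k/ deletes. /noerriukkekizivw/ → noeriukekizivw.
Rule 2 (final cluster simplification): /w/ is the second consonant of a word-final cluster /vw/, so it deletes. /noeriukekizivw/ → noeriukekiziv.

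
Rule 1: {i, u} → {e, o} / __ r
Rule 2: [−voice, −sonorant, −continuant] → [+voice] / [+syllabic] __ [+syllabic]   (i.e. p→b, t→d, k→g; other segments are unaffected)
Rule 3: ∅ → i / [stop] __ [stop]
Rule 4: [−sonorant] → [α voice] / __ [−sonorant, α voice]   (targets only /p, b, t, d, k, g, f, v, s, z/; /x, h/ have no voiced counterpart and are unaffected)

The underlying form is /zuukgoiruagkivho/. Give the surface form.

zuukigoeruagikifho

Rule 1 (pre-rhotic lowering): /i/ is a high vowel immediately before /r/, so it lowers to [e]. /zuukgoiruagkivho/ → zuukgoeruagkivho.
Rule 2 (intervocalic voicing): no segment meets the environment; /zuukgoeruagkivho/ is unchanged.
Rule 3 (stop-cluster i-epenthesis): /k/ and /g/ form a stop–stop cluster, so [i] is inserted between them. /g/ and /k/ form a stop–stop cluster, so [i] is inserted between them. /zuukgoeruagkivho/ → zuukigoeruagikivho.
Rule 4 (regressive voicing assimilation): /v/ precedes the voiceless obstruent /h/, so it devoices to [f] by assimilation. /zuukigoeruagikivho/ → zuukigoeruagikifho.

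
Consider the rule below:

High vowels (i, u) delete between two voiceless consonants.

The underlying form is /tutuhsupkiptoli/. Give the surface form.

/u/ is a high vowel flanked by voiceless consonants /t/ and /t/, so it deletes.
/u/ is a high vowel flanked by voiceless consonants /t/ and /h/, so it deletes.
/u/ is a high vowel flanked by voiceless consonants /s/ and /p/, so it deletes.
/i/ is a high vowel flanked by voiceless consonants /k/ and /p/, so it deletes.
The other instance of /i/ does not occur in the required environment and remains unchanged.
Surface form: [tthspkptoli].

tthspkptoli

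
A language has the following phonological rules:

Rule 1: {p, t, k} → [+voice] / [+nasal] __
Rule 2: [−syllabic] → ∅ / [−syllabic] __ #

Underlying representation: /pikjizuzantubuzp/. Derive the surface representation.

Rule 1 (post-nasal voicing): /t/ is a voiceless stop immediately after the nasal /n/, so it voices to [d]. /pikjizuzantubuzp/ → pikjizuzandubuzp.
Rule 2 (final cluster simplification): /p/ is the second consonant of a word-final cluster /zp/, so it deletes. /pikjizuzandubuzp/ → pikjizuzandubuz.

pikjizuzandubuz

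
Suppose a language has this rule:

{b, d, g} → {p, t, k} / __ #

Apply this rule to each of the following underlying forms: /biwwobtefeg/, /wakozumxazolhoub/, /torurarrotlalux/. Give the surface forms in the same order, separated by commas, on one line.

/biwwobtefeg/: /g/ is a voiced stop in word-final position, so it devoices to [k]. → [biwwobtefek].
/wakozumxazolhoub/: /b/ is a voiced stop in word-final position, so it devoices to [p]. → [wakozumxazolhoup].
/torurarrotlalux/: the rule's environment is not met; surfaces unchanged as [torurarrotlalux].

biwwobtefek, wakozumxazolhoup, torurarrotlalux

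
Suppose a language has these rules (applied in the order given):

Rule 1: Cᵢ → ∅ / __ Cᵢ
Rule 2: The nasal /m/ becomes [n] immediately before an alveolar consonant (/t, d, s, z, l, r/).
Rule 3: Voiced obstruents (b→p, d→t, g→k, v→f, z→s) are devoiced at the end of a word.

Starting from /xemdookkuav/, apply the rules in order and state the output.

xendookuaf

Rule 1 (degemination): /kk/ is a geminate; the first /k/ deletes. /xemdookkuav/ → xemdookuav.
Rule 2 (nasal place assimilation): /m/ precedes the alveolar consonant /d/, so it assimilates in place to [n]. /xemdookuav/ → xendookuav.
Rule 3 (final devoicing): /v/ is a voiced obstruent in word-final position, so it devoices to [f]. /xendookuav/ → xendookuaf.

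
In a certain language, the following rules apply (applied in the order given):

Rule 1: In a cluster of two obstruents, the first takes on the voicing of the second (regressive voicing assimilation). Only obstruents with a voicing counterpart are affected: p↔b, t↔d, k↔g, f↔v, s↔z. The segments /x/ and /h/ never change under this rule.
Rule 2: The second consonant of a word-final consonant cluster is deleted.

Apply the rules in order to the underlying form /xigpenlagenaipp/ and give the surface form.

Rule 1 (regressive voicing assimilation): /g/ precedes the voiceless obstruent /p/, so it devoices to [k] by assimilation. /xigpenlagenaipp/ → xikpenlagenaipp.
Rule 2 (final cluster simplification): /p/ is the second consonant of a word-final cluster /pp/, so it deletes. /xikpenlagenaipp/ → xikpenlagenaip.

xikpenlagenaip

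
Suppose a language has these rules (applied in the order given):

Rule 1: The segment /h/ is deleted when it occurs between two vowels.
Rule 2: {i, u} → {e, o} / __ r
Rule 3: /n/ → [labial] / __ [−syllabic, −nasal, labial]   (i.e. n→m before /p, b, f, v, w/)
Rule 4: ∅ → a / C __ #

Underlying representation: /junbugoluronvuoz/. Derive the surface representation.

Rule 1 (intervocalic h-deletion): no segment meets the environment; /junbugoluronvuoz/ is unchanged.
Rule 2 (pre-rhotic lowering): /u/ is a high vowel immediately before /r/, so it lowers to [o]. /junbugoluronvuoz/ → junbugoloronvuoz.
Rule 3 (nasal place assimilation): /n/ precedes the labial consonant /b/, so it assimilates in place to [m]. /n/ precedes the labial consonant /v/, so it assimilates in place to [m]. /junbugoloronvuoz/ → jumbugoloromvuoz.
Rule 4 (final a-epenthesis): the form ends in the consonant /z/, so [a] is inserted word-finally. /jumbugoloromvuoz/ → jumbugoloromvuoza.

jumbugoloromvuoza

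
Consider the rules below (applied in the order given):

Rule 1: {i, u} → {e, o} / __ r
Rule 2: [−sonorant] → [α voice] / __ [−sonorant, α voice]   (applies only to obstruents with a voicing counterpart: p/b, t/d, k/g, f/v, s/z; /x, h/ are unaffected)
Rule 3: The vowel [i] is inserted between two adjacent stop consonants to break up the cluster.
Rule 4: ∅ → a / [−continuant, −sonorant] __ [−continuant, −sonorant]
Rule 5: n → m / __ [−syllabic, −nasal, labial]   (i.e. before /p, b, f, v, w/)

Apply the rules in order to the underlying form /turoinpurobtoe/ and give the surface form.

Rule 1 (pre-rhotic lowering): /u/ is a high vowel immediately before /r/, so it lowers to [o]. /u/ is a high vowel immediately before /r/, so it lowers to [o]. /turoinpurobtoe/ → toroinporobtoe.
Rule 2 (regressive voicing assimilation): /b/ precedes the voiceless obstruent /t/, so it devoices to [p] by assimilation. /toroinporobtoe/ → toroinporoptoe.
Rule 3 (stop-cluster i-epenthesis): /p/ and /t/ form a stop–stop cluster, so [i] is inserted between them. /toroinporoptoe/ → toroinporopitoe.
Rule 4 (stop-cluster a-epenthesis): no segment meets the environment; /toroinporopitoe/ is unchanged.
Rule 5 (nasal place assimilation): /n/ precedes the labial consonant /p/, so it assimilates in place to [m]. /toroinporopitoe/ → toroimporopitoe.

toroimporopitoe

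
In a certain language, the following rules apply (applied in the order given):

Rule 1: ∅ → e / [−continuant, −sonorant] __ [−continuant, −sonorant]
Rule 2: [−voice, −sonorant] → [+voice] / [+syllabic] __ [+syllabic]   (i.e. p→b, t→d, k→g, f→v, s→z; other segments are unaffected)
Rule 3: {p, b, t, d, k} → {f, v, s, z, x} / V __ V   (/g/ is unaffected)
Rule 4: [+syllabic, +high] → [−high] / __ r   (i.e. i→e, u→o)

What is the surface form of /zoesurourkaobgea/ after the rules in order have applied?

zoezoroorkaovegea

Rule 1 (stop-cluster e-epenthesis): /b/ and /g/ form a stop–stop cluster, so [e] is inserted between them. /zoesurourkaobgea/ → zoesurourkaobegea.
Rule 2 (intervocalic voicing): /s/ is a voiceless obstruent between vowels /e/ and /u/, so it voices to [z]. /zoesurourkaobegea/ → zoezurourkaobegea.
Rule 3 (intervocalic spirantization): /b/ is a stop between vowels /o/ and /e/, so it spirantizes to the fricative [v]. /zoezurourkaobegea/ → zoezurourkaovegea.
Rule 4 (pre-rhotic lowering): /u/ is a high vowel immediately before /r/, so it lowers to [o]. /u/ is a high vowel immediately before /r/, so it lowers to [o]. /zoezurourkaovegea/ → zoezoroorkaovegea.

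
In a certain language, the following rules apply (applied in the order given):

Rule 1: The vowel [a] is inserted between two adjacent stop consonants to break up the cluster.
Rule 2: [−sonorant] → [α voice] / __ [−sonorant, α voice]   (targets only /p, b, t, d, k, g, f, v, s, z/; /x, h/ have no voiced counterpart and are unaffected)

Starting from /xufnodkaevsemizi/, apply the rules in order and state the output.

xufnodakaefsemizi

Rule 1 (stop-cluster a-epenthesis): /d/ and /k/ form a stop–stop cluster, so [a] is inserted between them. /xufnodkaevsemizi/ → xufnodakaevsemizi.
Rule 2 (regressive voicing assimilation): /v/ precedes the voiceless obstruent /s/, so it devoices to [f] by assimilation. /xufnodakaevsemizi/ → xufnodakaefsemizi.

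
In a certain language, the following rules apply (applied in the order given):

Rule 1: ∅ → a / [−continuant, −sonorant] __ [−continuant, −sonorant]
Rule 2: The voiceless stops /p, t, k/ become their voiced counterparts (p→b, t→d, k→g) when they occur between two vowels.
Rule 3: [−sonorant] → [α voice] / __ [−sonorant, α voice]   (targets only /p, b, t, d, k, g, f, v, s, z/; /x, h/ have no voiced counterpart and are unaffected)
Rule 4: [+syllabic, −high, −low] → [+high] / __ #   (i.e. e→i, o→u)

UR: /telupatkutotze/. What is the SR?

telubadagudodzi

Rule 1 (stop-cluster a-epenthesis): /t/ and /k/ form a stop–stop cluster, so [a] is inserted between them. /telupatkutotze/ → telupatakutotze.
Rule 2 (intervocalic voicing): /p/ is a voiceless stop between vowels /u/ and /a/, so it voices to [b]. /t/ is a voiceless stop between vowels /a/ and /a/, so it voices to [d]. /k/ is a voiceless stop between vowels /a/ and /u/, so it voices to [g]. /t/ is a voiceless stop between vowels /u/ and /o/, so it voices to [d]. /telupatakutotze/ → telubadagudotze.
Rule 3 (regressive voicing assimilation): /t/ precedes the voiced obstruent /z/, so it voices to [d] by assimilation. /telubadagudotze/ → telubadagudodze.
Rule 4 (final vowel raising): /e/ is a mid vowel in word-final position, so it raises to [i]. /telubadagudodze/ → telubadagudodzi.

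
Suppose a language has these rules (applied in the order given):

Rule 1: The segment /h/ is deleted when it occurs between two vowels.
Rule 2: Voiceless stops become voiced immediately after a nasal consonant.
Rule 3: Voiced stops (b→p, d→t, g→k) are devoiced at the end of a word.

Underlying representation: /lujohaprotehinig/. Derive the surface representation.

Rule 1 (intervocalic h-deletion): /h/ occurs between vowels /o/ and /a/, so it deletes. /h/ occurs between vowels /e/ and /i/, so it deletes. /lujohaprotehinig/ → lujoaproteinig.
Rule 2 (post-nasal voicing): no segment meets the environment; /lujoaproteinig/ is unchanged.
Rule 3 (final devoicing): /g/ is a voiced stop in word-final position, so it devoices to [k]. /lujoaproteinig/ → lujoaproteinik.

lujoaproteinik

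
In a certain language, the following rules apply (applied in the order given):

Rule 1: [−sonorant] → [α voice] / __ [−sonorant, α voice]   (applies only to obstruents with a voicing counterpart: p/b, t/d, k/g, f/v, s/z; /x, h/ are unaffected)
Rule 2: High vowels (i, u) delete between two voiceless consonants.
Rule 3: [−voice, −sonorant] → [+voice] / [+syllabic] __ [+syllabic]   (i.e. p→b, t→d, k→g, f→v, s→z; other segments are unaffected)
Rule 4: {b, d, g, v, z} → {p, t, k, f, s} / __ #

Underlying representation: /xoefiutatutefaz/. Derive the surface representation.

Rule 1 (regressive voicing assimilation): no segment meets the environment; /xoefiutatutefaz/ is unchanged.
Rule 2 (high vowel syncope): /u/ is a high vowel flanked by voiceless consonants /t/ and /t/, so it deletes. /xoefiutatutefaz/ → xoefiutattefaz.
Rule 3 (intervocalic voicing): /f/ is a voiceless obstruent between vowels /e/ and /i/, so it voices to [v]. /t/ is a voiceless obstruent between vowels /u/ and /a/, so it voices to [d]. /f/ is a voiceless obstruent between vowels /e/ and /a/, so it voices to [v]. /xoefiutattefaz/ → xoeviudattevaz.
Rule 4 (final devoicing): /z/ is a voiced obstruent in word-final position, so it devoices to [s]. /xoeviudattevaz/ → xoeviudattevas.

xoeviudattevas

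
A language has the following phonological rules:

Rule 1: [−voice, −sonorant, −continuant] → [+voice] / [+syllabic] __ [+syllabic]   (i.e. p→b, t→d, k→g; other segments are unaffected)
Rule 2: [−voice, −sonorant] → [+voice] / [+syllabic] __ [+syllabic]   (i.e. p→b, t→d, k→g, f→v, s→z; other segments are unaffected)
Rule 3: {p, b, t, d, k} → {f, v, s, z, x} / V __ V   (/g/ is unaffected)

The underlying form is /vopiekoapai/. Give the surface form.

voviegoavai

Rule 1 (intervocalic voicing): /p/ is a voiceless stop between vowels /o/ and /i/, so it voices to [b]. /k/ is a voiceless stop between vowels /e/ and /o/, so it voices to [g]. /p/ is a voiceless stop between vowels /a/ and /a/, so it voices to [b]. /vopiekoapai/ → vobiegoabai.
Rule 2 (intervocalic voicing): no segment meets the environment; /vobiegoabai/ is unchanged.
Rule 3 (intervocalic spirantization): /b/ is a stop between vowels /o/ and /i/, so it spirantizes to the fricative [v]. /b/ is a stop between vowels /a/ and /a/, so it spirantizes to the fricative [v]. /vobiegoabai/ → voviegoavai.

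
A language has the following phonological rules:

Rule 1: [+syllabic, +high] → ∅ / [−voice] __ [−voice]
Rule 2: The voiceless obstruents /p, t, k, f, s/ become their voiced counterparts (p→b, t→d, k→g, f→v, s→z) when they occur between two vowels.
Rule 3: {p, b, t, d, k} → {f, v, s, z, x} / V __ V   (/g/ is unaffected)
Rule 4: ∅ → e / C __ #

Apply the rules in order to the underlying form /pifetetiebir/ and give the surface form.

pfezezievire

Rule 1 (high vowel syncope): /i/ is a high vowel flanked by voiceless consonants /p/ and /f/, so it deletes. /pifetetiebir/ → pfetetiebir.
Rule 2 (intervocalic voicing): /t/ is a voiceless obstruent between vowels /e/ and /e/, so it voices to [d]. /t/ is a voiceless obstruent between vowels /e/ and /i/, so it voices to [d]. /pfetetiebir/ → pfedediebir.
Rule 3 (intervocalic spirantization): /d/ is a stop between vowels /e/ and /e/, so it spirantizes to the fricative [z]. /d/ is a stop between vowels /e/ and /i/, so it spirantizes to the fricative [z]. /b/ is a stop between vowels /e/ and /i/, so it spirantizes to the fricative [v]. /pfedediebir/ → pfezezievir.
Rule 4 (final e-epenthesis): the form ends in the consonant /r/, so [e] is inserted word-finally. /pfezezievir/ → pfezezievire.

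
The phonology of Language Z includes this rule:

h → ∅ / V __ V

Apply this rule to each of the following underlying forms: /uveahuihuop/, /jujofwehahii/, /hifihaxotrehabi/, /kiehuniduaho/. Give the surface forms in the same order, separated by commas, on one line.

/uveahuihuop/: /h/ occurs between vowels /a/ and /u/, so it deletes. /h/ occurs between vowels /i/ and /u/, so it deletes. → [uveauiuop].
/jujofwehahii/: /h/ occurs between vowels /e/ and /a/, so it deletes. /h/ occurs between vowels /a/ and /i/, so it deletes. → [jujofweaii].
/hifihaxotrehabi/: /h/ occurs between vowels /i/ and /a/, so it deletes. /h/ occurs between vowels /e/ and /a/, so it deletes. → [hifiaxotreabi].
/kiehuniduaho/: /h/ occurs between vowels /e/ and /u/, so it deletes. /h/ occurs between vowels /a/ and /o/, so it deletes. → [kieuniduao].

uveauiuop, jujofweaii, hifiaxotreabi, kieuniduao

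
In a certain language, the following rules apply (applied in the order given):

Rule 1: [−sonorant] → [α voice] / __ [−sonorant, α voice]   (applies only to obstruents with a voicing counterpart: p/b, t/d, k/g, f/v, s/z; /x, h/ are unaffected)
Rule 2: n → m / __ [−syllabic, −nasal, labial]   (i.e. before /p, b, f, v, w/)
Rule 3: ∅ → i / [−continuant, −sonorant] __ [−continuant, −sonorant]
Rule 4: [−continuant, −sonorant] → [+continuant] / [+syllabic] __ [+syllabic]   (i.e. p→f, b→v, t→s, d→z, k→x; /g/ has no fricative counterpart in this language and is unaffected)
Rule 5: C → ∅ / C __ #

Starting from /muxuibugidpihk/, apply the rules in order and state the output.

muxuivugisifih

Rule 1 (regressive voicing assimilation): /d/ precedes the voiceless obstruent /p/, so it devoices to [t] by assimilation. /muxuibugidpihk/ → muxuibugitpihk.
Rule 2 (nasal place assimilation): no segment meets the environment; /muxuibugitpihk/ is unchanged.
Rule 3 (stop-cluster i-epenthesis): /t/ and /p/ form a stop–stop cluster, so [i] is inserted between them. /muxuibugitpihk/ → muxuibugitipihk.
Rule 4 (intervocalic spirantization): /b/ is a stop between vowels /i/ and /u/, so it spirantizes to the fricative [v]. /t/ is a stop between vowels /i/ and /i/, so it spirantizes to the fricative [s]. /p/ is a stop between vowels /i/ and /i/, so it spirantizes to the fricative [f]. /muxuibugitipihk/ → muxuivugisifihk.
Rule 5 (final cluster simplification): /k/ is the second consonant of a word-final cluster /hk/, so it deletes. /muxuivugisifihk/ → muxuivugisifih.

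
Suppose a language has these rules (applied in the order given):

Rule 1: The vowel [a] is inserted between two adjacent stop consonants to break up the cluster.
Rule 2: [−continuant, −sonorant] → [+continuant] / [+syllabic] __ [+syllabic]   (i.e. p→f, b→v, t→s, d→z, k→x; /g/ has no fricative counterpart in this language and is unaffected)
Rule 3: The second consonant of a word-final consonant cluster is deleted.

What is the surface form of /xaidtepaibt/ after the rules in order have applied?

Rule 1 (stop-cluster a-epenthesis): /d/ and /t/ form a stop–stop cluster, so [a] is inserted between them. /b/ and /t/ form a stop–stop cluster, so [a] is inserted between them. /xaidtepaibt/ → xaidatepaibat.
Rule 2 (intervocalic spirantization): /d/ is a stop between vowels /i/ and /a/, so it spirantizes to the fricative [z]. /t/ is a stop between vowels /a/ and /e/, so it spirantizes to the fricative [s]. /p/ is a stop between vowels /e/ and /a/, so it spirantizes to the fricative [f]. /b/ is a stop between vowels /i/ and /a/, so it spirantizes to the fricative [v]. /xaidatepaibat/ → xaizasefaivat.
Rule 3 (final cluster simplification): no segment meets the environment; /xaizasefaivat/ is unchanged.

xaizasefaivat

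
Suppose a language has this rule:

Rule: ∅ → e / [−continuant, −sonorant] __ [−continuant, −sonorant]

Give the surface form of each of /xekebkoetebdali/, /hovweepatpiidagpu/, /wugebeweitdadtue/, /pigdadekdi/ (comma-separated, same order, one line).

xekebekoetebedali, hovweepatepiidagepu, wugebeweitedadetue, pigedadekedi

/xekebkoetebdali/: /b/ and /k/ form a stop–stop cluster, so [e] is inserted between them. /b/ and /d/ form a stop–stop cluster, so [e] is inserted between them. → [xekebekoetebedali].
/hovweepatpiidagpu/: /t/ and /p/ form a stop–stop cluster, so [e] is inserted between them. /g/ and /p/ form a stop–stop cluster, so [e] is inserted between them. → [hovweepatepiidagepu].
/wugebeweitdadtue/: /t/ and /d/ form a stop–stop cluster, so [e] is inserted between them. /d/ and /t/ form a stop–stop cluster, so [e] is inserted between them. → [wugebeweitedadetue].
/pigdadekdi/: /g/ and /d/ form a stop–stop cluster, so [e] is inserted between them. /k/ and /d/ form a stop–stop cluster, so [e] is inserted between them. → [pigedadekedi].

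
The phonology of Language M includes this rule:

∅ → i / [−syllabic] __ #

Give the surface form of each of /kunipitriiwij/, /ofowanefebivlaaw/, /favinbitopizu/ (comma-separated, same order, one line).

/kunipitriiwij/: the form ends in the consonant /j/, so [i] is inserted word-finally. → [kunipitriiwiji].
/ofowanefebivlaaw/: the form ends in the consonant /w/, so [i] is inserted word-finally. → [ofowanefebivlaawi].
/favinbitopizu/: the rule's environment is not met; surfaces unchanged as [favinbitopizu].

kunipitriiwiji, ofowanefebivlaawi, favinbitopizu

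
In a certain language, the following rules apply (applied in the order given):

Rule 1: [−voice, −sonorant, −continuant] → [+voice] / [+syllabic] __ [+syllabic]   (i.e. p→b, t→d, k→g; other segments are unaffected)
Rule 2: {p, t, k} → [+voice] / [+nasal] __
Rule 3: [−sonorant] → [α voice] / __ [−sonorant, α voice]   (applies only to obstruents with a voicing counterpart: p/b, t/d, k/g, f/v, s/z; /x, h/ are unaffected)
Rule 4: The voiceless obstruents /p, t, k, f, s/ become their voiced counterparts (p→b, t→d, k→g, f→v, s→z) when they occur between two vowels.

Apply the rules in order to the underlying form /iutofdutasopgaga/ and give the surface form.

Rule 1 (intervocalic voicing): /t/ is a voiceless stop between vowels /u/ and /o/, so it voices to [d]. /t/ is a voiceless stop between vowels /u/ and /a/, so it voices to [d]. /iutofdutasopgaga/ → iudofdudasopgaga.
Rule 2 (post-nasal voicing): no segment meets the environment; /iudofdudasopgaga/ is unchanged.
Rule 3 (regressive voicing assimilation): /f/ precedes the voiced obstruent /d/, so it voices to [v] by assimilation. /p/ precedes the voiced obstruent /g/, so it voices to [b] by assimilation. /iudofdudasopgaga/ → iudovdudasobgaga.
Rule 4 (intervocalic voicing): /s/ is a voiceless obstruent between vowels /a/ and /o/, so it voices to [z]. /iudovdudasobgaga/ → iudovdudazobgaga.

iudovdudazobgaga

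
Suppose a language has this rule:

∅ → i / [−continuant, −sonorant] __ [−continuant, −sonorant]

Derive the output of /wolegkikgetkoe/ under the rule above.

/g/ and /k/ form a stop–stop cluster, so [i] is inserted between them.
/k/ and /g/ form a stop–stop cluster, so [i] is inserted between them.
/t/ and /k/ form a stop–stop cluster, so [i] is inserted between them.
Surface form: [wolegikikigetikoe].

wolegikikigetikoe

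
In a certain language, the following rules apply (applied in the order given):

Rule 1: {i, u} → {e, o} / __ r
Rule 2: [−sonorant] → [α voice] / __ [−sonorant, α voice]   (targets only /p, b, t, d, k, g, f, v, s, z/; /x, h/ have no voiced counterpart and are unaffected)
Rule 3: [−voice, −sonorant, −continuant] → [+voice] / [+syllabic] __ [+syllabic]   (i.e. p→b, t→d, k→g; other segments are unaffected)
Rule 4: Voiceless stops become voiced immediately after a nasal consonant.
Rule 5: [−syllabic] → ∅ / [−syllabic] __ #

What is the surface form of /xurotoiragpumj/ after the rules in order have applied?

Rule 1 (pre-rhotic lowering): /u/ is a high vowel immediately before /r/, so it lowers to [o]. /i/ is a high vowel immediately before /r/, so it lowers to [e]. /xurotoiragpumj/ → xorotoeragpumj.
Rule 2 (regressive voicing assimilation): /g/ precedes the voiceless obstruent /p/, so it devoices to [k] by assimilation. /xorotoeragpumj/ → xorotoerakpumj.
Rule 3 (intervocalic voicing): /t/ is a voiceless stop between vowels /o/ and /o/, so it voices to [d]. /xorotoerakpumj/ → xorodoerakpumj.
Rule 4 (post-nasal voicing): no segment meets the environment; /xorodoerakpumj/ is unchanged.
Rule 5 (final cluster simplification): /j/ is the second consonant of a word-final cluster /mj/, so it deletes. /xorodoerakpumj/ → xorodoerakpum.

xorodoerakpum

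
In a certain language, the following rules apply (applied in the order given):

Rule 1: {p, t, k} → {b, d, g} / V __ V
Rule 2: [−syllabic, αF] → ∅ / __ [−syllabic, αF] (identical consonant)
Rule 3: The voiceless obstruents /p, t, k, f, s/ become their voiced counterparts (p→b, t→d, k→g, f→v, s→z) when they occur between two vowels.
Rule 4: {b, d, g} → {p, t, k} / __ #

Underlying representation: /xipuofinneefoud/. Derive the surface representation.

xibuovineevout

Rule 1 (intervocalic voicing): /p/ is a voiceless stop between vowels /i/ and /u/, so it voices to [b]. /xipuofinneefoud/ → xibuofinneefoud.
Rule 2 (degemination): /nn/ is a geminate; the first /n/ deletes. /xibuofinneefoud/ → xibuofineefoud.
Rule 3 (intervocalic voicing): /f/ is a voiceless obstruent between vowels /o/ and /i/, so it voices to [v]. /f/ is a voiceless obstruent between vowels /e/ and /o/, so it voices to [v]. /xibuofineefoud/ → xibuovineevoud.
Rule 4 (final devoicing): /d/ is a voiced stop in word-final position, so it devoices to [t]. /xibuovineevoud/ → xibuovineevout.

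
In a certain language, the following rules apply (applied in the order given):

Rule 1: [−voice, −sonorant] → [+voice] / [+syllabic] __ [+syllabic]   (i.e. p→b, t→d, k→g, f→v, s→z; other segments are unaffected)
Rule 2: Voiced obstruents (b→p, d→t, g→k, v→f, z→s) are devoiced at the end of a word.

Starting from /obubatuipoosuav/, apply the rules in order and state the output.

obubaduiboozuaf

Rule 1 (intervocalic voicing): /t/ is a voiceless obstruent between vowels /a/ and /u/, so it voices to [d]. /p/ is a voiceless obstruent between vowels /i/ and /o/, so it voices to [b]. /s/ is a voiceless obstruent between vowels /o/ and /u/, so it voices to [z]. /obubatuipoosuav/ → obubaduiboozuav.
Rule 2 (final devoicing): /v/ is a voiced obstruent in word-final position, so it devoices to [f]. /obubaduiboozuav/ → obubaduiboozuaf.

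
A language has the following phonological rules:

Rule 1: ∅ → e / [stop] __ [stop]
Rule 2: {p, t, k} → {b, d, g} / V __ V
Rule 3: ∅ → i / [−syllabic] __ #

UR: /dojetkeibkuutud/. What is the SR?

Rule 1 (stop-cluster e-epenthesis): /t/ and /k/ form a stop–stop cluster, so [e] is inserted between them. /b/ and /k/ form a stop–stop cluster, so [e] is inserted between them. /dojetkeibkuutud/ → dojetekeibekuutud.
Rule 2 (intervocalic voicing): /t/ is a voiceless stop between vowels /e/ and /e/, so it voices to [d]. /k/ is a voiceless stop between vowels /e/ and /e/, so it voices to [g]. /k/ is a voiceless stop between vowels /e/ and /u/, so it voices to [g]. /t/ is a voiceless stop between vowels /u/ and /u/, so it voices to [d]. /dojetekeibekuutud/ → dojedegeibeguudud.
Rule 3 (final i-epenthesis): the form ends in the consonant /d/, so [i] is inserted word-finally. /dojedegeibeguudud/ → dojedegeibeguududi.

dojedegeibeguududi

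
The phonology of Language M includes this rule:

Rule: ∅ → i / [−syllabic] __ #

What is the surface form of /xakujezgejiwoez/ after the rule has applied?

the form ends in the consonant /z/, so [i] is inserted word-finally.
Surface form: [xakujezgejiwoezi].

xakujezgejiwoezi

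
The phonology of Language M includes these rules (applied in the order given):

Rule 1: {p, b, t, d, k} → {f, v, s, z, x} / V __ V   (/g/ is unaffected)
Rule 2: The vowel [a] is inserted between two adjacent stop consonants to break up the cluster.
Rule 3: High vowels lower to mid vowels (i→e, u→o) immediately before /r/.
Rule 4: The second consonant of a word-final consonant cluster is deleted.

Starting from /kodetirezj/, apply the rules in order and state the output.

kozeserez

Rule 1 (intervocalic spirantization): /d/ is a stop between vowels /o/ and /e/, so it spirantizes to the fricative [z]. /t/ is a stop between vowels /e/ and /i/, so it spirantizes to the fricative [s]. /kodetirezj/ → kozesirezj.
Rule 2 (stop-cluster a-epenthesis): no segment meets the environment; /kozesirezj/ is unchanged.
Rule 3 (pre-rhotic lowering): /i/ is a high vowel immediately before /r/, so it lowers to [e]. /kozesirezj/ → kozeserezj.
Rule 4 (final cluster simplification): /j/ is the second consonant of a word-final cluster /zj/, so it deletes. /kozeserezj/ → kozeserez.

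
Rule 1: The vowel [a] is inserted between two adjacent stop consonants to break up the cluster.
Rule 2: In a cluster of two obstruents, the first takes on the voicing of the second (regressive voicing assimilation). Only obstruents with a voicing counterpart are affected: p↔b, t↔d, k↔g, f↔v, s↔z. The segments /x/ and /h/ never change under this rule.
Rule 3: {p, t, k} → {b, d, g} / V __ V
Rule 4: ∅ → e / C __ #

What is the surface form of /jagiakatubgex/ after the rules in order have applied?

Rule 1 (stop-cluster a-epenthesis): /b/ and /g/ form a stop–stop cluster, so [a] is inserted between them. /jagiakatubgex/ → jagiakatubagex.
Rule 2 (regressive voicing assimilation): no segment meets the environment; /jagiakatubagex/ is unchanged.
Rule 3 (intervocalic voicing): /k/ is a voiceless stop between vowels /a/ and /a/, so it voices to [g]. /t/ is a voiceless stop between vowels /a/ and /u/, so it voices to [d]. /jagiakatubagex/ → jagiagadubagex.
Rule 4 (final e-epenthesis): the form ends in the consonant /x/, so [e] is inserted word-finally. /jagiagadubagex/ → jagiagadubagexe.

jagiagadubagexe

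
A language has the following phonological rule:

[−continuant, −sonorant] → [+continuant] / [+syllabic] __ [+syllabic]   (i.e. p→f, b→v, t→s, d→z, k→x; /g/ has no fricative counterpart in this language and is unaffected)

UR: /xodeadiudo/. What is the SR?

/d/ is a stop between vowels /o/ and /e/, so it spirantizes to the fricative [z].
/d/ is a stop between vowels /a/ and /i/, so it spirantizes to the fricative [z].
/d/ is a stop between vowels /u/ and /o/, so it spirantizes to the fricative [z].
Surface form: [xozeaziuzo].

xozeaziuzo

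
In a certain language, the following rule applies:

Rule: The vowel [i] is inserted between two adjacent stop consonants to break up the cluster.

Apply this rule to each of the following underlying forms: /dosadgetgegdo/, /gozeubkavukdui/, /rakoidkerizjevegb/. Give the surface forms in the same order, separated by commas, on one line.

dosadigetigegido, gozeubikavukidui, rakoidikerizjevegib

/dosadgetgegdo/: /d/ and /g/ form a stop–stop cluster, so [i] is inserted between them. /t/ and /g/ form a stop–stop cluster, so [i] is inserted between them. /g/ and /d/ form a stop–stop cluster, so [i] is inserted between them. → [dosadigetigegido].
/gozeubkavukdui/: /b/ and /k/ form a stop–stop cluster, so [i] is inserted between them. /k/ and /d/ form a stop–stop cluster, so [i] is inserted between them. → [gozeubikavukidui].
/rakoidkerizjevegb/: /d/ and /k/ form a stop–stop cluster, so [i] is inserted between them. /g/ and /b/ form a stop–stop cluster, so [i] is inserted between them. → [rakoidikerizjevegib].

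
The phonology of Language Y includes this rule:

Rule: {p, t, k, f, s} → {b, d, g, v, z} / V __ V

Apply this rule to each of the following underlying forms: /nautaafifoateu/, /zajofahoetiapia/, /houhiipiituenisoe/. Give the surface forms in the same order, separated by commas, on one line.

naudaavivoadeu, zajovahoediabia, houhiibiiduenizoe

/nautaafifoateu/: /t/ is a voiceless obstruent between vowels /u/ and /a/, so it voices to [d]. /f/ is a voiceless obstruent between vowels /a/ and /i/, so it voices to [v]. /f/ is a voiceless obstruent between vowels /i/ and /o/, so it voices to [v]. /t/ is a voiceless obstruent between vowels /a/ and /e/, so it voices to [d]. → [naudaavivoadeu].
/zajofahoetiapia/: /f/ is a voiceless obstruent between vowels /o/ and /a/, so it voices to [v]. /t/ is a voiceless obstruent between vowels /e/ and /i/, so it voices to [d]. /p/ is a voiceless obstruent between vowels /a/ and /i/, so it voices to [b]. → [zajovahoediabia].
/houhiipiituenisoe/: /p/ is a voiceless obstruent between vowels /i/ and /i/, so it voices to [b]. /t/ is a voiceless obstruent between vowels /i/ and /u/, so it voices to [d]. /s/ is a voiceless obstruent between vowels /i/ and /o/, so it voices to [z]. → [houhiibiiduenizoe].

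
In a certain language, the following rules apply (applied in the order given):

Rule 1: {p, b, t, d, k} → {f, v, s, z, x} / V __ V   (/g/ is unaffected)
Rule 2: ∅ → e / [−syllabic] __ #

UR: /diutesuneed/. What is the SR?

diusesuneede

Rule 1 (intervocalic spirantization): /t/ is a stop between vowels /u/ and /e/, so it spirantizes to the fricative [s]. /diutesuneed/ → diusesuneed.
Rule 2 (final e-epenthesis): the form ends in the consonant /d/, so [e] is inserted word-finally. /diusesuneed/ → diusesuneede.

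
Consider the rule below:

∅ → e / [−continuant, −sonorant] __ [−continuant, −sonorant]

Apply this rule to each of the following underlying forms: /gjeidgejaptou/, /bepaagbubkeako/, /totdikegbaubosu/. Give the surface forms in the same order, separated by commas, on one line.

/gjeidgejaptou/: /d/ and /g/ form a stop–stop cluster, so [e] is inserted between them. /p/ and /t/ form a stop–stop cluster, so [e] is inserted between them. → [gjeidegejapetou].
/bepaagbubkeako/: /g/ and /b/ form a stop–stop cluster, so [e] is inserted between them. /b/ and /k/ form a stop–stop cluster, so [e] is inserted between them. → [bepaagebubekeako].
/totdikegbaubosu/: /t/ and /d/ form a stop–stop cluster, so [e] is inserted between them. /g/ and /b/ form a stop–stop cluster, so [e] is inserted between them. → [totedikegebaubosu].

gjeidegejapetou, bepaagebubekeako, totedikegebaubosu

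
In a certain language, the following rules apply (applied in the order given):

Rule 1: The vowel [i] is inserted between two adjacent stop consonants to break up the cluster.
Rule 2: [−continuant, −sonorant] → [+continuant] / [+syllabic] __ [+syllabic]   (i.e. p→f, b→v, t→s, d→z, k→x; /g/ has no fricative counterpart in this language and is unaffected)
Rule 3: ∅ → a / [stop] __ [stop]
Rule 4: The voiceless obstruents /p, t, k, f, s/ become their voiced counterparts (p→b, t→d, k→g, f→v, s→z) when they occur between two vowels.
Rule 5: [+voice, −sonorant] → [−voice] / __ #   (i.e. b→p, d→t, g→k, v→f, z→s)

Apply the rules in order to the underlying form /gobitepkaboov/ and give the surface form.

govizevixavoof

Rule 1 (stop-cluster i-epenthesis): /p/ and /k/ form a stop–stop cluster, so [i] is inserted between them. /gobitepkaboov/ → gobitepikaboov.
Rule 2 (intervocalic spirantization): /b/ is a stop between vowels /o/ and /i/, so it spirantizes to the fricative [v]. /t/ is a stop between vowels /i/ and /e/, so it spirantizes to the fricative [s]. /p/ is a stop between vowels /e/ and /i/, so it spirantizes to the fricative [f]. /k/ is a stop between vowels /i/ and /a/, so it spirantizes to the fricative [x]. /b/ is a stop between vowels /a/ and /o/, so it spirantizes to the fricative [v]. /gobitepikaboov/ → govisefixavoov.
Rule 3 (stop-cluster a-epenthesis): no segment meets the environment; /govisefixavoov/ is unchanged.
Rule 4 (intervocalic voicing): /s/ is a voiceless obstruent between vowels /i/ and /e/, so it voices to [z]. /f/ is a voiceless obstruent between vowels /e/ and /i/, so it voices to [v]. /govisefixavoov/ → govizevixavoov.
Rule 5 (final devoicing): /v/ is a voiced obstruent in word-final position, so it devoices to [f]. /govizevixavoov/ → govizevixavoof.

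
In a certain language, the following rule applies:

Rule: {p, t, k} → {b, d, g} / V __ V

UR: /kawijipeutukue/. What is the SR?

kawijibeudugue

/p/ is a voiceless stop between vowels /i/ and /e/, so it voices to [b].
/t/ is a voiceless stop between vowels /u/ and /u/, so it voices to [d].
/k/ is a voiceless stop between vowels /u/ and /u/, so it voices to [g].
The other instance of /k/ does not occur in the required environment and remains unchanged.
Surface form: [kawijibeudugue].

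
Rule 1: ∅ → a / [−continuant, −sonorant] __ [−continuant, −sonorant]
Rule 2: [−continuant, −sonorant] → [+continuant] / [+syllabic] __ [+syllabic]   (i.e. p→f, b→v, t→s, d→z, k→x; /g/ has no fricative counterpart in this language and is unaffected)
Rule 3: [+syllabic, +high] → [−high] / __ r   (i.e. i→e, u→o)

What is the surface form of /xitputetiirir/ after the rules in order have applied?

Rule 1 (stop-cluster a-epenthesis): /t/ and /p/ form a stop–stop cluster, so [a] is inserted between them. /xitputetiirir/ → xitaputetiirir.
Rule 2 (intervocalic spirantization): /t/ is a stop between vowels /i/ and /a/, so it spirantizes to the fricative [s]. /p/ is a stop between vowels /a/ and /u/, so it spirantizes to the fricative [f]. /t/ is a stop between vowels /u/ and /e/, so it spirantizes to the fricative [s]. /t/ is a stop between vowels /e/ and /i/, so it spirantizes to the fricative [s]. /xitaputetiirir/ → xisafusesiirir.
Rule 3 (pre-rhotic lowering): /i/ is a high vowel immediately before /r/, so it lowers to [e]. /i/ is a high vowel immediately before /r/, so it lowers to [e]. /xisafusesiirir/ → xisafusesierer.

xisafusesierer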